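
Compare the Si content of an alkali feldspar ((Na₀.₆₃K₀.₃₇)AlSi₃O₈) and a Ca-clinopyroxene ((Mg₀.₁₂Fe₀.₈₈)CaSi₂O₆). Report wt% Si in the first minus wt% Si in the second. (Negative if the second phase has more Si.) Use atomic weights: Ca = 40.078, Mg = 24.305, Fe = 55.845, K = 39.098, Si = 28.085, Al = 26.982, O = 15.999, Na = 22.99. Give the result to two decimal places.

8.43 percentage points

First mineral: 84.255 g Si in 268.179 g formula = 31.42 wt% Si.
Second mineral: 56.170 g Si in 244.302 g formula = 22.99 wt% Si.
31.42% − 22.99% gives a difference of 8.43 percentage points.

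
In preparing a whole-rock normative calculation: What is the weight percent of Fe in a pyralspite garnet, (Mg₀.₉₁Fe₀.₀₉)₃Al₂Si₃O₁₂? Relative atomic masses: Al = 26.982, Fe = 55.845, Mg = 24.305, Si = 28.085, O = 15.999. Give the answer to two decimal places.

Formula mass = 2.73×24.305 + 0.27×55.845 + 2×26.982 + 3×28.085 + 12×15.999 = 411.638 g/mol, of which 15.078 g is Fe.
So Fe makes up 15.078/411.638 = 0.0366 of the mass, i.e. 3.66%.

3.66 weight percent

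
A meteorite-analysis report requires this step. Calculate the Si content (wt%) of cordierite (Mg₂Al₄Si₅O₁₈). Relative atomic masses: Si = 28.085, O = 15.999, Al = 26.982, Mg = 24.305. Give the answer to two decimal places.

24.01 wt%

Molar mass of Mg₂Al₄Si₅O₁₈: 2×24.305 + 4×26.982 + 5×28.085 + 18×15.999 = 584.945 g/mol.
Mass of Si per formula unit: 5 × 28.085 = 140.425 g.
Weight fraction Si = 140.425 / 584.945 = 0.2401.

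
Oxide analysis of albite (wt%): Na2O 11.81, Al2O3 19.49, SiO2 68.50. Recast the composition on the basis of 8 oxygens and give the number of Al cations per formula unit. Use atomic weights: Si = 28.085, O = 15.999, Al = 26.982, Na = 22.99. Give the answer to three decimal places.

1.005 Al apfu

Na2O (M=61.979): mol = 0.19055; Na = 0.38110, O = 0.19055.
Al2O3 (M=101.961): mol = 0.19115; Al = 0.38230, O = 0.57345.
SiO2 (M=60.083): mol = 1.14009; Si = 1.14009, O = 2.28018.
ΣO = 3.04418; factor = 8/ΣO = 2.62797.
Al apfu = 0.38230 × 2.62797 = 1.005.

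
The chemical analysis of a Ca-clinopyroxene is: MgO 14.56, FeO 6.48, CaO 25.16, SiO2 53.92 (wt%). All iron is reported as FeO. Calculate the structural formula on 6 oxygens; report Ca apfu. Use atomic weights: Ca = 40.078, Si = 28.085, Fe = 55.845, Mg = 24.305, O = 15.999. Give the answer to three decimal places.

0.999 Ca apfu

MgO: 14.56/40.304 = 0.36125 mol → 0.36125 mol Mg, 0.36125 mol O.
FeO: 6.48/71.844 = 0.09020 mol → 0.09020 mol Fe, 0.09020 mol O.
CaO: 25.16/56.077 = 0.44867 mol → 0.44867 mol Ca, 0.44867 mol O.
SiO2: 53.92/60.083 = 0.89743 mol → 0.89743 mol Si, 1.79486 mol O.
Total oxygen = 2.69498 mol. Normalization factor = 6/2.69498 = 2.22636.
Ca per 6 O = 0.44867 × 2.22636 = 0.999.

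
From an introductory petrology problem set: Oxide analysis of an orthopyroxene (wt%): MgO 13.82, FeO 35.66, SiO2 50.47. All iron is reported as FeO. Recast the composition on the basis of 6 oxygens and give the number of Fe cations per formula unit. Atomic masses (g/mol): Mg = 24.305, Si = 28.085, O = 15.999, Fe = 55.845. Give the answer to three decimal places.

MgO: 13.82/40.304 = 0.34289 mol → 0.34289 mol Mg, 0.34289 mol O.
FeO: 35.66/71.844 = 0.49635 mol → 0.49635 mol Fe, 0.49635 mol O.
SiO2: 50.47/60.083 = 0.84000 mol → 0.84000 mol Si, 1.68000 mol O.
Total oxygen = 2.51924 mol. Normalization factor = 6/2.51924 = 2.38167.
Fe per 6 O = 0.49635 × 2.38167 = 1.182.

1.182 Fe apfu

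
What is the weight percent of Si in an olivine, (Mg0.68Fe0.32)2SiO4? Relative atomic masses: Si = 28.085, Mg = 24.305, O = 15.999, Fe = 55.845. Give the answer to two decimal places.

Formula mass = 1.36·24.305 + 0.64·55.845 + 1·28.085 + 4·15.999 = 160.877 g/mol, of which 28.085 g is Si.
So Si makes up 28.085/160.877 = 0.1746 of the mass, i.e. 17.46%.

17.46 wt%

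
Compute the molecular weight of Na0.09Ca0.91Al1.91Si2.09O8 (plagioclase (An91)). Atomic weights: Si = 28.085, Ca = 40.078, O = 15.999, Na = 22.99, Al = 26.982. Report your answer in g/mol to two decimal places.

M = 0.09·22.99 + 0.91·40.078 + 1.91·26.982 + 2.09·28.085 + 8·15.999

276.77 g/mol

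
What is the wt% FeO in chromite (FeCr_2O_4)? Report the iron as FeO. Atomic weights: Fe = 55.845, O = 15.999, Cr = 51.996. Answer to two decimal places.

32.10 wt%

M(FeCr_2O_4) = 223.833 g/mol; M(FeO) = 71.844 g/mol.
Moles FeO per formula unit = 1 Fe ÷ 1 = 1.0000.
FeO fraction = (1.0000 × 71.844) / 223.833 = 71.844/223.833 = 0.3210.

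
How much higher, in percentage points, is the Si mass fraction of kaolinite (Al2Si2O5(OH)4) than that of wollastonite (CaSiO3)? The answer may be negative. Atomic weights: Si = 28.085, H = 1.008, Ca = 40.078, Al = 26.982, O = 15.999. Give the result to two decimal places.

-2.42 percentage points

Si in Al2Si2O5(OH)4: molar mass 258.157 g/mol; 2×28.085 = 56.170 g → 21.76 wt%.
Si in CaSiO3: molar mass 116.160 g/mol; 1×28.085 = 28.085 g → 24.18 wt%.
Difference = 21.76 − 24.18 = -2.42 percentage points.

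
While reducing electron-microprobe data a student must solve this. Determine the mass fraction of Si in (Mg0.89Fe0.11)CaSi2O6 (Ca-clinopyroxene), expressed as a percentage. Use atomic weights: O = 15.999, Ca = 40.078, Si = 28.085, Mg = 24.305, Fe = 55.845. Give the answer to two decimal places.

25.53 weight percent

Molar mass of (Mg0.89Fe0.11)CaSi2O6: 0.89·24.305 + 0.11·55.845 + 1·40.078 + 2·28.085 + 6·15.999 = 220.016 g/mol.
Mass of Si per formula unit: 2 × 28.085 = 56.170 g.
Weight fraction Si = 56.170 / 220.016 = 0.2553.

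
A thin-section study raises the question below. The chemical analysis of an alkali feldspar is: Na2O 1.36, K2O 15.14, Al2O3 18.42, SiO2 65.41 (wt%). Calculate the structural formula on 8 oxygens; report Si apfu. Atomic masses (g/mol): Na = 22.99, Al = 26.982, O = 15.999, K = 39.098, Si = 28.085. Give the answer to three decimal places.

Na2O: 1.36/61.979 = 0.02194 mol → 0.04388 mol Na, 0.02194 mol O.
K2O: 15.14/94.195 = 0.16073 mol → 0.32146 mol K, 0.16073 mol O.
Al2O3: 18.42/101.961 = 0.18066 mol → 0.36132 mol Al, 0.54198 mol O.
SiO2: 65.41/60.083 = 1.08866 mol → 1.08866 mol Si, 2.17732 mol O.
Total oxygen = 2.90197 mol. Normalization factor = 8/2.90197 = 2.75675.
Si per 8 O = 1.08866 × 2.75675 = 3.001.

3.001 Si apfu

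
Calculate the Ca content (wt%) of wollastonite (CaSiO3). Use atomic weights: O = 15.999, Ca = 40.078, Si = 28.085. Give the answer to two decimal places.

M(CaSiO3) = 116.160 g/mol.
Ca contributes 1 × 40.078 = 40.078 g per mole.
40.078/116.160 = 0.3450 → 34.50%.

34.50 wt%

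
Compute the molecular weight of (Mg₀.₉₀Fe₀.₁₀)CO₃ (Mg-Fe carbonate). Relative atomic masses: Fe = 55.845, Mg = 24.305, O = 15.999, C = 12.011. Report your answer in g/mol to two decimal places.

87.47 g/mol

Mg: 0.90 × 24.305 = 21.8745
Fe: 0.10 × 55.845 = 5.5845
C: 1 × 12.011 = 12.0110
O: 3 × 15.999 = 47.9970
Summing the contributions gives the formula mass.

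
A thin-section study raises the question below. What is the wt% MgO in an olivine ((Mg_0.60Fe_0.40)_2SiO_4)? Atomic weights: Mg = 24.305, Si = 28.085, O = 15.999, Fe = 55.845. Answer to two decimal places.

29.15 wt%

Molar mass of (Mg_0.60Fe_0.40)_2SiO_4 = 1.20·24.305 + 0.80·55.845 + 1·28.085 + 4·15.999 = 165.923 g/mol.
Each formula unit contains 1.20 Mg, equivalent to 1.20/1 = 1.2000 mol MgO.
M(MgO) = 1×24.305 + 1×15.999 = 40.304 g/mol.
Mass of MgO per formula unit = 1.2000 × 40.304 = 48.365 g.
MgO wt% = 48.365 / 165.923 × 100 = 29.15%.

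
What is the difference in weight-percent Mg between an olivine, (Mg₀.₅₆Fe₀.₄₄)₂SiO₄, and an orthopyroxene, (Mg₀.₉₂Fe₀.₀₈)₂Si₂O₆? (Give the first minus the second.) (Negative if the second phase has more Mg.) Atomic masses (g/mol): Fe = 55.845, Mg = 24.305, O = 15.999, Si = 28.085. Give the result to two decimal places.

-5.57 percentage points

Mg in (Mg₀.₅₆Fe₀.₄₄)₂SiO₄: molar mass 168.446 g/mol; 1.12×24.305 = 27.222 g → 16.16 wt%.
Mg in (Mg₀.₉₂Fe₀.₀₈)₂Si₂O₆: molar mass 205.820 g/mol; 1.84×24.305 = 44.721 g → 21.73 wt%.
Difference = 16.16 − 21.73 = -5.57 percentage points.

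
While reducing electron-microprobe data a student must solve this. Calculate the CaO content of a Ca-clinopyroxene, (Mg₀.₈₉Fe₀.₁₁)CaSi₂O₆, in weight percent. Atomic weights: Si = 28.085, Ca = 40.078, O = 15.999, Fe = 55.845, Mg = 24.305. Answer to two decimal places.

Molar mass of (Mg₀.₈₉Fe₀.₁₁)CaSi₂O₆ = 0.89·24.305 + 0.11·55.845 + 1·40.078 + 2·28.085 + 6·15.999 = 220.016 g/mol.
Each formula unit contains 1 Ca, equivalent to 1/1 = 1.0000 mol CaO.
M(CaO) = 1×40.078 + 1×15.999 = 56.077 g/mol.
Mass of CaO per formula unit = 1.0000 × 56.077 = 56.077 g.
CaO wt% = 56.077 / 220.016 × 100 = 25.49%.

25.49 wt%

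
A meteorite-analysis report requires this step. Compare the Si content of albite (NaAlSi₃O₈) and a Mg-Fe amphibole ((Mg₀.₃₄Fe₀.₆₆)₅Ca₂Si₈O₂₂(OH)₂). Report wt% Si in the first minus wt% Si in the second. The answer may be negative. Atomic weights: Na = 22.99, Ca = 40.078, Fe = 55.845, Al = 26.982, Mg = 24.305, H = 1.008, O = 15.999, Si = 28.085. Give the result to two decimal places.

7.61 percentage points

M(NaAlSi₃O₈) = 262.219 g/mol, so wt% Si = 84.255/262.219 × 100 = 32.13%.
M((Mg₀.₃₄Fe₀.₆₆)₅Ca₂Si₈O₂₂(OH)₂) = 916.435 g/mol, so wt% Si = 224.680/916.435 × 100 = 24.52%.
32.13 − 24.52 = 7.61 pp.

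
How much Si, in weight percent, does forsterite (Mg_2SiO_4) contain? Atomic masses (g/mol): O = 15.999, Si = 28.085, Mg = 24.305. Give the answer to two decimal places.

19.96 weight percent

M(Mg_2SiO_4) = 140.691 g/mol.
Si contributes 1 × 28.085 = 28.085 g per mole.
28.085/140.691 = 0.1996 → 19.96%.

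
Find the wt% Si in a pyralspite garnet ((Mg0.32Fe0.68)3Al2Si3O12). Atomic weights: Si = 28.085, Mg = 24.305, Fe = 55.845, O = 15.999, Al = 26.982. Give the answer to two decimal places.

M((Mg0.32Fe0.68)3Al2Si3O12) = 467.464 g/mol.
Si contributes 3 × 28.085 = 84.255 g per mole.
84.255/467.464 = 0.1802 → 18.02%.

18.02 wt%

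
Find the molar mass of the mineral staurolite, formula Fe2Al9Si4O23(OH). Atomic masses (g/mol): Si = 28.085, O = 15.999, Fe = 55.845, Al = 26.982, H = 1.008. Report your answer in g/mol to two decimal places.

Fe: 2 × 55.845 = 111.6900
Al: 9 × 26.982 = 242.8380
Si: 4 × 28.085 = 112.3400
O: 24 × 15.999 = 383.9760
H: 1 × 1.008 = 1.0080
Summing the contributions gives the formula mass.

851.85 g/mol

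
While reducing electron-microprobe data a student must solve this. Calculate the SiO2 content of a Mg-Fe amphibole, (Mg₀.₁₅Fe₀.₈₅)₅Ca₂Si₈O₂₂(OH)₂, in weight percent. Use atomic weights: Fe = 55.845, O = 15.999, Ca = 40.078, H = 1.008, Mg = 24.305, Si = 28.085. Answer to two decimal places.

Molar mass of (Mg₀.₁₅Fe₀.₈₅)₅Ca₂Si₈O₂₂(OH)₂ = 0.75·24.305 + 4.25·55.845 + 2·40.078 + 8·28.085 + 24·15.999 + 2·1.008 = 946.398 g/mol.
Each formula unit contains 8 Si, equivalent to 8/1 = 8.0000 mol SiO2.
M(SiO2) = 1×28.085 + 2×15.999 = 60.083 g/mol.
Mass of SiO2 per formula unit = 8.0000 × 60.083 = 480.664 g.
SiO2 wt% = 480.664 / 946.398 × 100 = 50.79%.

50.79 wt%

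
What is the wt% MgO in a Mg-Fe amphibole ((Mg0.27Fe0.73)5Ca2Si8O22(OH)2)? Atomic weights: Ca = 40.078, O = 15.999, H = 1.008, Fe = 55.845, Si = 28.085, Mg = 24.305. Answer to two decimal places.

5.87 wt%

Molar mass of (Mg0.27Fe0.73)5Ca2Si8O22(OH)2 = 1.35·24.305 + 3.65·55.845 + 2·40.078 + 8·28.085 + 24·15.999 + 2·1.008 = 927.474 g/mol.
Each formula unit contains 1.35 Mg, equivalent to 1.35/1 = 1.3500 mol MgO.
M(MgO) = 1×24.305 + 1×15.999 = 40.304 g/mol.
Mass of MgO per formula unit = 1.3500 × 40.304 = 54.410 g.
MgO wt% = 54.410 / 927.474 × 100 = 5.87%.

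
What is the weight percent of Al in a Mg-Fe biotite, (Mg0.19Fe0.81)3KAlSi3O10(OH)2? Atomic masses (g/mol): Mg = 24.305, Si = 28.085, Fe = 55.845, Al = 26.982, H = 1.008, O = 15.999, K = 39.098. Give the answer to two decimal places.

Formula mass = 0.57×24.305 + 2.43×55.845 + 1×39.098 + 1×26.982 + 3×28.085 + 12×15.999 + 2×1.008 = 493.896 g/mol, of which 26.982 g is Al.
So Al makes up 26.982/493.896 = 0.0546 of the mass, i.e. 5.46%.

5.46 wt%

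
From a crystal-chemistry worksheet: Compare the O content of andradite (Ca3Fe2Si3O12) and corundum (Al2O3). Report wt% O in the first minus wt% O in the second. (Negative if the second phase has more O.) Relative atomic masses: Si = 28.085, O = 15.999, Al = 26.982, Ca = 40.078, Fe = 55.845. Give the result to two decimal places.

-9.29 percentage points

O in Ca3Fe2Si3O12: molar mass 508.167 g/mol; 12×15.999 = 191.988 g → 37.78 wt%.
O in Al2O3: molar mass 101.961 g/mol; 3×15.999 = 47.997 g → 47.07 wt%.
Difference = 37.78 − 47.07 = -9.29 percentage points.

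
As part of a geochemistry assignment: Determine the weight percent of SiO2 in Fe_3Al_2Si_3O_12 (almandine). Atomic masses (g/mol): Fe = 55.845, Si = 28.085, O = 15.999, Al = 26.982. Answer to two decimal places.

Formula mass = 497.742 g/mol.
3 Si → 3.0000 mol SiO2 per formula unit; M(SiO2) = 60.083, so SiO2 mass = 180.249 g.
180.249/497.742 × 100 = 36.21 wt%.

36.21 wt%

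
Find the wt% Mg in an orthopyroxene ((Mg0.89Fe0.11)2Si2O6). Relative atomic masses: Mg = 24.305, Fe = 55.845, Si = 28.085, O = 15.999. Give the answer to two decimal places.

Formula mass = 1.78·24.305 + 0.22·55.845 + 2·28.085 + 6·15.999 = 207.713 g/mol, of which 43.263 g is Mg.
So Mg makes up 43.263/207.713 = 0.2083 of the mass, i.e. 20.83%.

20.83 weight percent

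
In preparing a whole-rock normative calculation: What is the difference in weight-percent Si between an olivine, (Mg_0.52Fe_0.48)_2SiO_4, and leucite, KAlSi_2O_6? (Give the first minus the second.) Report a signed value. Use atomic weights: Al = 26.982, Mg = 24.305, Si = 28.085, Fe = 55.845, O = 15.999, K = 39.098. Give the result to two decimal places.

M((Mg_0.52Fe_0.48)_2SiO_4) = 170.969 g/mol, so wt% Si = 28.085/170.969 × 100 = 16.43%.
M(KAlSi_2O_6) = 218.244 g/mol, so wt% Si = 56.170/218.244 × 100 = 25.74%.
16.43 − 25.74 = -9.31 pp.

-9.31 percentage points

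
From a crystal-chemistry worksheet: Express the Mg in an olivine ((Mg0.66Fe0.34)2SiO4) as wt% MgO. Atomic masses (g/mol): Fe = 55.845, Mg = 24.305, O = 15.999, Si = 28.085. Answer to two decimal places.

Molar mass of (Mg0.66Fe0.34)2SiO4 = 1.32*24.305 + 0.68*55.845 + 1*28.085 + 4*15.999 = 162.138 g/mol.
Each formula unit contains 1.32 Mg, equivalent to 1.32/1 = 1.3200 mol MgO.
M(MgO) = 1×24.305 + 1×15.999 = 40.304 g/mol.
Mass of MgO per formula unit = 1.3200 × 40.304 = 53.201 g.
MgO wt% = 53.201 / 162.138 × 100 = 32.81%.

32.81 wt%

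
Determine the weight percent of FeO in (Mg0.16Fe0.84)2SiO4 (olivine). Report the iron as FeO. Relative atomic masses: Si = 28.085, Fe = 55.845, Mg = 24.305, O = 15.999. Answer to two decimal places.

62.32 wt%

Formula mass = 193.678 g/mol.
1.68 Fe → 1.6800 mol FeO per formula unit; M(FeO) = 71.844, so FeO mass = 120.698 g.
120.698/193.678 × 100 = 62.32 wt%.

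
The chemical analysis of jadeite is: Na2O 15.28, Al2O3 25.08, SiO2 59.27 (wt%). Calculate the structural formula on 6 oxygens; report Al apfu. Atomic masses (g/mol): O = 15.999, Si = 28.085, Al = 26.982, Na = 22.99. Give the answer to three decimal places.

15.28 wt% Na2O ÷ 61.979 g/mol = 0.24654 mol, giving 0.49308 Na and 0.24654 O.
25.08 wt% Al2O3 ÷ 101.961 g/mol = 0.24598 mol, giving 0.49196 Al and 0.73794 O.
59.27 wt% SiO2 ÷ 60.083 g/mol = 0.98647 mol, giving 0.98647 Si and 1.97294 O.
Oxygen sums to 2.95742; scaling by 6/2.95742 = 2.02880 puts the formula on 6 O.
Al: 0.49196 × 2.02880 = 0.998 atoms per formula unit.

0.998 Al apfu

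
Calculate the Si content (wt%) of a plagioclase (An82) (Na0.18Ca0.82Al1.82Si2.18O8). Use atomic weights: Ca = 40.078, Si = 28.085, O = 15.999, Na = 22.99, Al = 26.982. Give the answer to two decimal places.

M(Na0.18Ca0.82Al1.82Si2.18O8) = 275.327 g/mol.
Si contributes 2.18 × 28.085 = 61.225 g per mole.
61.225/275.327 = 0.2224 → 22.24%.

22.24 wt%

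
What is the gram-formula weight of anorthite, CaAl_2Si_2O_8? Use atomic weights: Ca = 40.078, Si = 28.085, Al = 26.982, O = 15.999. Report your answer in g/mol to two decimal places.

278.20 g/mol

M = 1·40.078 + 2·26.982 + 2·28.085 + 8·15.999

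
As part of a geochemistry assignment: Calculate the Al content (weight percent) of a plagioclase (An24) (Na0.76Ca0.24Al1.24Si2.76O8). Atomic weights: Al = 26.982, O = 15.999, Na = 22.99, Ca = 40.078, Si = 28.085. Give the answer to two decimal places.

12.58 weight percent

M(Na0.76Ca0.24Al1.24Si2.76O8) = 266.055 g/mol.
Al contributes 1.24 × 26.982 = 33.458 g per mole.
33.458/266.055 = 0.1258 → 12.58%.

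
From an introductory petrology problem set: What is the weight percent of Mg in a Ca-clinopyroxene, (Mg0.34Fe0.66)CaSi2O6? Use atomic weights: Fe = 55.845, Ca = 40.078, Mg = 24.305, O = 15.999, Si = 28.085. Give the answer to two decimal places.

3.48 wt%

Molar mass of (Mg0.34Fe0.66)CaSi2O6: 0.34*24.305 + 0.66*55.845 + 1*40.078 + 2*28.085 + 6*15.999 = 237.363 g/mol.
Mass of Mg per formula unit: 0.34 × 24.305 = 8.264 g.
Weight fraction Mg = 8.264 / 237.363 = 0.0348.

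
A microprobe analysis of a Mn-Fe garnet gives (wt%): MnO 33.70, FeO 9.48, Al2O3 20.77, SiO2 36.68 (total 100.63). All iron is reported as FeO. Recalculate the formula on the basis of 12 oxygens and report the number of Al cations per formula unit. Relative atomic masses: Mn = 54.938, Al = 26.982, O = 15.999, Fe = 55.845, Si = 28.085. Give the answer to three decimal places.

MnO (M=70.937): mol = 0.47507; Mn = 0.47507, O = 0.47507.
FeO (M=71.844): mol = 0.13195; Fe = 0.13195, O = 0.13195.
Al2O3 (M=101.961): mol = 0.20371; Al = 0.40742, O = 0.61113.
SiO2 (M=60.083): mol = 0.61049; Si = 0.61049, O = 1.22098.
ΣO = 2.43913; factor = 12/ΣO = 4.91979.
Al apfu = 0.40742 × 4.91979 = 2.004.

2.004 Al apfu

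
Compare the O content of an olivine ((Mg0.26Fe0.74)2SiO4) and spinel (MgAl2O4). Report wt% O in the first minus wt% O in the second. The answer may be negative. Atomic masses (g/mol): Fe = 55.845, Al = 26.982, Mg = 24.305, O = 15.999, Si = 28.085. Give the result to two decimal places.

-10.83 percentage points

First mineral: 63.996 g O in 187.370 g formula = 34.15 wt% O.
Second mineral: 63.996 g O in 142.265 g formula = 44.98 wt% O.
34.15% − 44.98% gives a difference of -10.83 percentage points.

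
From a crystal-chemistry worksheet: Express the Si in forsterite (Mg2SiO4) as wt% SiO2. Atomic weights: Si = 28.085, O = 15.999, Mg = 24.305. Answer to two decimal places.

42.71 wt%

Formula mass = 140.691 g/mol.
1 Si → 1.0000 mol SiO2 per formula unit; M(SiO2) = 60.083, so SiO2 mass = 60.083 g.
60.083/140.691 × 100 = 42.71 wt%.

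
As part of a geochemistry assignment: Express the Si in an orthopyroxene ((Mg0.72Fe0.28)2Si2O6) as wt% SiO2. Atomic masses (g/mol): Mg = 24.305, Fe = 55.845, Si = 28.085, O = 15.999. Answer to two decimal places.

55.01 wt%

M((Mg0.72Fe0.28)2Si2O6) = 218.436 g/mol; M(SiO2) = 60.083 g/mol.
Moles SiO2 per formula unit = 2 Si ÷ 1 = 2.0000.
SiO2 fraction = (2.0000 × 60.083) / 218.436 = 120.166/218.436 = 0.5501.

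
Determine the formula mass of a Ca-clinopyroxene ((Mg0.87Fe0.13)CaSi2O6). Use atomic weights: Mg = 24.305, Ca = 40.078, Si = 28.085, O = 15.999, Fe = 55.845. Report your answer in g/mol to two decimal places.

M = 0.87*24.305 + 0.13*55.845 + 1*40.078 + 2*28.085 + 6*15.999

220.65 g/mol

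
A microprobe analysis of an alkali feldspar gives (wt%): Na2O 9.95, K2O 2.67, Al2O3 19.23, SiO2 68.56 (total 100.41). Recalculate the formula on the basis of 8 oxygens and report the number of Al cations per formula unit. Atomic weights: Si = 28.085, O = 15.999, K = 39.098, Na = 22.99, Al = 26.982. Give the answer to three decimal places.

Na2O: 9.95/61.979 = 0.16054 mol → 0.32108 mol Na, 0.16054 mol O.
K2O: 2.67/94.195 = 0.02835 mol → 0.05670 mol K, 0.02835 mol O.
Al2O3: 19.23/101.961 = 0.18860 mol → 0.37720 mol Al, 0.56580 mol O.
SiO2: 68.56/60.083 = 1.14109 mol → 1.14109 mol Si, 2.28218 mol O.
Total oxygen = 3.03687 mol. Normalization factor = 8/3.03687 = 2.63429.
Al per 8 O = 0.37720 × 2.63429 = 0.994.

0.994 Al apfu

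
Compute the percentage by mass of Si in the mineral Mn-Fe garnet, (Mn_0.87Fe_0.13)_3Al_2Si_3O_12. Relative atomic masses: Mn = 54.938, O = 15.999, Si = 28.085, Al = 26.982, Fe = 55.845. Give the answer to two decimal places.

Molar mass of (Mn_0.87Fe_0.13)_3Al_2Si_3O_12: 2.61*54.938 + 0.39*55.845 + 2*26.982 + 3*28.085 + 12*15.999 = 495.375 g/mol.
Mass of Si per formula unit: 3 × 28.085 = 84.255 g.
Weight fraction Si = 84.255 / 495.375 = 0.1701.

17.01 wt%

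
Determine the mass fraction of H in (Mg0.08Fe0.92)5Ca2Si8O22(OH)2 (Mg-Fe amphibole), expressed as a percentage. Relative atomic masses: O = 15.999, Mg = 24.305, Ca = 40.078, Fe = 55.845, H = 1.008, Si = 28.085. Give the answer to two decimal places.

0.21 weight percent

Formula mass = 0.40*24.305 + 4.60*55.845 + 2*40.078 + 8*28.085 + 24*15.999 + 2*1.008 = 957.437 g/mol, of which 2.016 g is H.
So H makes up 2.016/957.437 = 0.0021 of the mass, i.e. 0.21%.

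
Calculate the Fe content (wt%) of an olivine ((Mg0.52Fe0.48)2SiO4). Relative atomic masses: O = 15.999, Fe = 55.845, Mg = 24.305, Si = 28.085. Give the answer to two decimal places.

Formula mass = 1.04*24.305 + 0.96*55.845 + 1*28.085 + 4*15.999 = 170.969 g/mol, of which 53.611 g is Fe.
So Fe makes up 53.611/170.969 = 0.3136 of the mass, i.e. 31.36%.

31.36 wt%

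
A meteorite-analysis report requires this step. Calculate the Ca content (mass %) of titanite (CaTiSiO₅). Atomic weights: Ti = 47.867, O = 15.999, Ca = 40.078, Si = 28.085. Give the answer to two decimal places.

20.45 mass %

Molar mass of CaTiSiO₅: 1*40.078 + 1*47.867 + 1*28.085 + 5*15.999 = 196.025 g/mol.
Mass of Ca per formula unit: 1 × 40.078 = 40.078 g.
Weight fraction Ca = 40.078 / 196.025 = 0.2045.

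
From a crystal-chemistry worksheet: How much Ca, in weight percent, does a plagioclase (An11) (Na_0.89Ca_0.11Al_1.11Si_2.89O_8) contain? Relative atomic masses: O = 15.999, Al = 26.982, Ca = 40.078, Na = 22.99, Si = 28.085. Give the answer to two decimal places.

Formula mass = 0.89·22.99 + 0.11·40.078 + 1.11·26.982 + 2.89·28.085 + 8·15.999 = 263.977 g/mol, of which 4.409 g is Ca.
So Ca makes up 4.409/263.977 = 0.0167 of the mass, i.e. 1.67%.

1.67 weight percent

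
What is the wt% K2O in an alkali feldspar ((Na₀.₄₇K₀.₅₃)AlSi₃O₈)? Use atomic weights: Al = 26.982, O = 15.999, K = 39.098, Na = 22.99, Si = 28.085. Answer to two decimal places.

9.22 wt%

Formula mass = 270.756 g/mol.
0.53 K → 0.2650 mol K2O per formula unit; M(K2O) = 94.195, so K2O mass = 24.962 g.
24.962/270.756 × 100 = 9.22 wt%.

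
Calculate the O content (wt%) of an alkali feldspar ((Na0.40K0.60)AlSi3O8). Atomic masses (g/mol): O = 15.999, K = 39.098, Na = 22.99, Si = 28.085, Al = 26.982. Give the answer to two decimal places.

47.08 wt%

Molar mass of (Na0.40K0.60)AlSi3O8: 0.40×22.99 + 0.60×39.098 + 1×26.982 + 3×28.085 + 8×15.999 = 271.884 g/mol.
Mass of O per formula unit: 8 × 15.999 = 127.992 g.
Weight fraction O = 127.992 / 271.884 = 0.4708.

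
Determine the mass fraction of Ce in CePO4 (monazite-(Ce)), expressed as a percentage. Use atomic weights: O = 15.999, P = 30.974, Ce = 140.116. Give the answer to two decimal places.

M(CePO4) = 235.086 g/mol.
Ce contributes 1 × 140.116 = 140.116 g per mole.
140.116/235.086 = 0.5960 → 59.60%.

59.60 mass %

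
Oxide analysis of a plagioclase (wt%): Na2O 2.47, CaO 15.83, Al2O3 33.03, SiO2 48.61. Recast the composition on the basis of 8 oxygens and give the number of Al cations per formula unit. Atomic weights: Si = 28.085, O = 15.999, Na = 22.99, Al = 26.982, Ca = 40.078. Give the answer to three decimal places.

2.47 wt% Na2O ÷ 61.979 g/mol = 0.03985 mol, giving 0.07970 Na and 0.03985 O.
15.83 wt% CaO ÷ 56.077 g/mol = 0.28229 mol, giving 0.28229 Ca and 0.28229 O.
33.03 wt% Al2O3 ÷ 101.961 g/mol = 0.32395 mol, giving 0.64790 Al and 0.97185 O.
48.61 wt% SiO2 ÷ 60.083 g/mol = 0.80905 mol, giving 0.80905 Si and 1.61810 O.
Oxygen sums to 2.91209; scaling by 8/2.91209 = 2.74717 puts the formula on 8 O.
Al: 0.64790 × 2.74717 = 1.780 atoms per formula unit.

1.780 Al apfu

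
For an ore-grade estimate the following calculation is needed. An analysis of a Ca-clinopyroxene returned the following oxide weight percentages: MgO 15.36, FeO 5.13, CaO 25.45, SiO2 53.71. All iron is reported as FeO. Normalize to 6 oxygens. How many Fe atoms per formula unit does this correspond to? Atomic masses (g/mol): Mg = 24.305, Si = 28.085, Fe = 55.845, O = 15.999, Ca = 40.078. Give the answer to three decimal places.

0.159 Fe apfu

MgO: 15.36/40.304 = 0.38110 mol → 0.38110 mol Mg, 0.38110 mol O.
FeO: 5.13/71.844 = 0.07140 mol → 0.07140 mol Fe, 0.07140 mol O.
CaO: 25.45/56.077 = 0.45384 mol → 0.45384 mol Ca, 0.45384 mol O.
SiO2: 53.71/60.083 = 0.89393 mol → 0.89393 mol Si, 1.78786 mol O.
Total oxygen = 2.69420 mol. Normalization factor = 6/2.69420 = 2.22701.
Fe per 6 O = 0.07140 × 2.22701 = 0.159.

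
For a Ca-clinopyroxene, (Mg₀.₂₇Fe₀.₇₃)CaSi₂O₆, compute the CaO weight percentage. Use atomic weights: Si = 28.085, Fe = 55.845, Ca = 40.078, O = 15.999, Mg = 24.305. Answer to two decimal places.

23.41 wt%

Formula mass = 239.571 g/mol.
1 Ca → 1.0000 mol CaO per formula unit; M(CaO) = 56.077, so CaO mass = 56.077 g.
56.077/239.571 × 100 = 23.41 wt%.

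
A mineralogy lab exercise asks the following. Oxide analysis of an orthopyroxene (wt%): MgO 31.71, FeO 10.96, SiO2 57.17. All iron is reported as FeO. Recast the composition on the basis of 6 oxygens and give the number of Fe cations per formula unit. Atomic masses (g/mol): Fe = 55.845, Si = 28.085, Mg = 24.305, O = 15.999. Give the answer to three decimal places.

31.71 wt% MgO ÷ 40.304 g/mol = 0.78677 mol, giving 0.78677 Mg and 0.78677 O.
10.96 wt% FeO ÷ 71.844 g/mol = 0.15255 mol, giving 0.15255 Fe and 0.15255 O.
57.17 wt% SiO2 ÷ 60.083 g/mol = 0.95152 mol, giving 0.95152 Si and 1.90304 O.
Oxygen sums to 2.84236; scaling by 6/2.84236 = 2.11092 puts the formula on 6 O.
Fe: 0.15255 × 2.11092 = 0.322 atoms per formula unit.

0.322 Fe apfu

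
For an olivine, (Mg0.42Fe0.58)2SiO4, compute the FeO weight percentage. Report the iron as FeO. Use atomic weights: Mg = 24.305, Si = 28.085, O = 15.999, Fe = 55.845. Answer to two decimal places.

47.01 wt%

Formula mass = 177.277 g/mol.
1.16 Fe → 1.1600 mol FeO per formula unit; M(FeO) = 71.844, so FeO mass = 83.339 g.
83.339/177.277 × 100 = 47.01 wt%.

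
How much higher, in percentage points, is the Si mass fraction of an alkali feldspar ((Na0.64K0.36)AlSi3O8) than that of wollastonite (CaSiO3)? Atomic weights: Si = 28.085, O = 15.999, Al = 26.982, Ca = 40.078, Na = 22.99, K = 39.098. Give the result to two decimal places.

First mineral: 84.255 g Si in 268.018 g formula = 31.44 wt% Si.
Second mineral: 28.085 g Si in 116.160 g formula = 24.18 wt% Si.
31.44% − 24.18% gives a difference of 7.26 percentage points.

7.26 percentage points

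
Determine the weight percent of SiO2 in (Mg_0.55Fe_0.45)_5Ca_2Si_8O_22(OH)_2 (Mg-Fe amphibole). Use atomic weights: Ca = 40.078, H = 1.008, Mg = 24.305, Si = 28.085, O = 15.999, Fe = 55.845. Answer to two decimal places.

54.42 wt%

M((Mg_0.55Fe_0.45)_5Ca_2Si_8O_22(OH)_2) = 883.318 g/mol; M(SiO2) = 60.083 g/mol.
Moles SiO2 per formula unit = 8 Si ÷ 1 = 8.0000.
SiO2 fraction = (8.0000 × 60.083) / 883.318 = 480.664/883.318 = 0.5442.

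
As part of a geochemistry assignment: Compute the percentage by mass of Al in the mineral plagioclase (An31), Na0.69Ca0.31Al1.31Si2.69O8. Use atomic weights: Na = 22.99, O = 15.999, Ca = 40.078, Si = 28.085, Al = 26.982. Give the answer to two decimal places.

13.23 weight percent

M(Na0.69Ca0.31Al1.31Si2.69O8) = 267.174 g/mol.
Al contributes 1.31 × 26.982 = 35.346 g per mole.
35.346/267.174 = 0.1323 → 13.23%.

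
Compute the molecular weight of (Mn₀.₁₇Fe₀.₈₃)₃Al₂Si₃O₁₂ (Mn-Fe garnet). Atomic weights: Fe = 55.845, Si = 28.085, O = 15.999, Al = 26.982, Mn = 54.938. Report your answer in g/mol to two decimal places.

M = 0.51×54.938 + 2.49×55.845 + 2×26.982 + 3×28.085 + 12×15.999

497.28 g/mol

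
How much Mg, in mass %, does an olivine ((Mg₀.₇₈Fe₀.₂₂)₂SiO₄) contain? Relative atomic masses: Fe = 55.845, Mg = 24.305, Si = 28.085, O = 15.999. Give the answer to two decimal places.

Formula mass = 1.56×24.305 + 0.44×55.845 + 1×28.085 + 4×15.999 = 154.569 g/mol, of which 37.916 g is Mg.
So Mg makes up 37.916/154.569 = 0.2453 of the mass, i.e. 24.53%.

24.53 mass %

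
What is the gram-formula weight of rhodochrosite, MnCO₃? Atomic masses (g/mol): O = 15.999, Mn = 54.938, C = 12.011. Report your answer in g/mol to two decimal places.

The formula mass is the sum 1*54.938 + 1*12.011 + 3*15.999.

114.95 g/mol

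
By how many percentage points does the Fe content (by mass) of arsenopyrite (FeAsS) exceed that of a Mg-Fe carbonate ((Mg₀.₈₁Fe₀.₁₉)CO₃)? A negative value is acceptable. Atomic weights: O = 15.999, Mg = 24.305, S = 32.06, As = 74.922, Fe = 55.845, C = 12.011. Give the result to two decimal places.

22.55 percentage points

Fe in FeAsS: molar mass 162.827 g/mol; 1×55.845 = 55.845 g → 34.30 wt%.
Fe in (Mg₀.₈₁Fe₀.₁₉)CO₃: molar mass 90.306 g/mol; 0.19×55.845 = 10.611 g → 11.75 wt%.
Difference = 34.30 − 11.75 = 22.55 percentage points.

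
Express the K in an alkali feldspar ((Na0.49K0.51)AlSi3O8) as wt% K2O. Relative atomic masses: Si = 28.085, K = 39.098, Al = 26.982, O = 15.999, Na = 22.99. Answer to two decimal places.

8.88 wt%

M((Na0.49K0.51)AlSi3O8) = 270.434 g/mol; M(K2O) = 94.195 g/mol.
Moles K2O per formula unit = 0.51 K ÷ 2 = 0.2550.
K2O fraction = (0.2550 × 94.195) / 270.434 = 24.020/270.434 = 0.0888.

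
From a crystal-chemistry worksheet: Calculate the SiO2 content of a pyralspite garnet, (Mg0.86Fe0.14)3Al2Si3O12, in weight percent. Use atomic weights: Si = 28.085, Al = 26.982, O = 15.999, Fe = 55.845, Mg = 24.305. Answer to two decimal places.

43.29 wt%

Molar mass of (Mg0.86Fe0.14)3Al2Si3O12 = 2.58*24.305 + 0.42*55.845 + 2*26.982 + 3*28.085 + 12*15.999 = 416.369 g/mol.
Each formula unit contains 3 Si, equivalent to 3/1 = 3.0000 mol SiO2.
M(SiO2) = 1×28.085 + 2×15.999 = 60.083 g/mol.
Mass of SiO2 per formula unit = 3.0000 × 60.083 = 180.249 g.
SiO2 wt% = 180.249 / 416.369 × 100 = 43.29%.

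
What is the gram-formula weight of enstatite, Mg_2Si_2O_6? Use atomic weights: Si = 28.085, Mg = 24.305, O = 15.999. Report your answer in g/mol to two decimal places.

200.77 g/mol

The formula mass is the sum 2*24.305 + 2*28.085 + 6*15.999.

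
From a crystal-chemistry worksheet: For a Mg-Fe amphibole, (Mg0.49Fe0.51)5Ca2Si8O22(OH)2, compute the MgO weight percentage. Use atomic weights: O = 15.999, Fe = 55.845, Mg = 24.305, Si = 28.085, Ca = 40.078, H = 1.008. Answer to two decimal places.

Molar mass of (Mg0.49Fe0.51)5Ca2Si8O22(OH)2 = 2.45×24.305 + 2.55×55.845 + 2×40.078 + 8×28.085 + 24×15.999 + 2×1.008 = 892.780 g/mol.
Each formula unit contains 2.45 Mg, equivalent to 2.45/1 = 2.4500 mol MgO.
M(MgO) = 1×24.305 + 1×15.999 = 40.304 g/mol.
Mass of MgO per formula unit = 2.4500 × 40.304 = 98.745 g.
MgO wt% = 98.745 / 892.780 × 100 = 11.06%.

11.06 wt%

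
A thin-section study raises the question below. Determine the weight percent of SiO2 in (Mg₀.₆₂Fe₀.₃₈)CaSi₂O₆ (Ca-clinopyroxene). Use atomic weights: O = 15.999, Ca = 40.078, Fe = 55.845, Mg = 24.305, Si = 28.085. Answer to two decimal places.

52.58 wt%

Molar mass of (Mg₀.₆₂Fe₀.₃₈)CaSi₂O₆ = 0.62*24.305 + 0.38*55.845 + 1*40.078 + 2*28.085 + 6*15.999 = 228.532 g/mol.
Each formula unit contains 2 Si, equivalent to 2/1 = 2.0000 mol SiO2.
M(SiO2) = 1×28.085 + 2×15.999 = 60.083 g/mol.
Mass of SiO2 per formula unit = 2.0000 × 60.083 = 120.166 g.
SiO2 wt% = 120.166 / 228.532 × 100 = 52.58%.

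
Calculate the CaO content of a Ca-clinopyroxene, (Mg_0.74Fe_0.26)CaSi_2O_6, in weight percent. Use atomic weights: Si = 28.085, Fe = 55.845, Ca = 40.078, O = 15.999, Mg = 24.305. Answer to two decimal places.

Formula mass = 224.747 g/mol.
1 Ca → 1.0000 mol CaO per formula unit; M(CaO) = 56.077, so CaO mass = 56.077 g.
56.077/224.747 × 100 = 24.95 wt%.

24.95 wt%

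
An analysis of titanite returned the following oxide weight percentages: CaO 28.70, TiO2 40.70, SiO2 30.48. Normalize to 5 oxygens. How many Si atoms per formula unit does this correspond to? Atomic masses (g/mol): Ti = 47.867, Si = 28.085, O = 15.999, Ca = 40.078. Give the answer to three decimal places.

0.996 Si apfu

CaO: 28.70/56.077 = 0.51180 mol → 0.51180 mol Ca, 0.51180 mol O.
TiO2: 40.70/79.865 = 0.50961 mol → 0.50961 mol Ti, 1.01922 mol O.
SiO2: 30.48/60.083 = 0.50730 mol → 0.50730 mol Si, 1.01460 mol O.
Total oxygen = 2.54562 mol. Normalization factor = 5/2.54562 = 1.96416.
Si per 5 O = 0.50730 × 1.96416 = 0.996.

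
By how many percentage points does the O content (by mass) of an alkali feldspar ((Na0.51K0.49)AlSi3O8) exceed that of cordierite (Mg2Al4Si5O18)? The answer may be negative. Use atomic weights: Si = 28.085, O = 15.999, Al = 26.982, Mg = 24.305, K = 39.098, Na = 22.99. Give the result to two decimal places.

O in (Na0.51K0.49)AlSi3O8: molar mass 270.112 g/mol; 8×15.999 = 127.992 g → 47.38 wt%.
O in Mg2Al4Si5O18: molar mass 584.945 g/mol; 18×15.999 = 287.982 g → 49.23 wt%.
Difference = 47.38 − 49.23 = -1.85 percentage points.

-1.85 percentage points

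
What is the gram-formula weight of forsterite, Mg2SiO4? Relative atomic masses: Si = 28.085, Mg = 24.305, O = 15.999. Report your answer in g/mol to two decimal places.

140.69 g/mol

M = 2·24.305 + 1·28.085 + 4·15.999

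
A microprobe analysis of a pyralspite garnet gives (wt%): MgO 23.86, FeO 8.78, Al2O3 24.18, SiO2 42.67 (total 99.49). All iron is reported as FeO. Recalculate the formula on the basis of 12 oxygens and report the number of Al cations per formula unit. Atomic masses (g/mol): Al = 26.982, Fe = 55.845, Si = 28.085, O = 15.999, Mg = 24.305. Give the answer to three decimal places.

2.000 Al apfu

MgO: 23.86/40.304 = 0.59200 mol → 0.59200 mol Mg, 0.59200 mol O.
FeO: 8.78/71.844 = 0.12221 mol → 0.12221 mol Fe, 0.12221 mol O.
Al2O3: 24.18/101.961 = 0.23715 mol → 0.47430 mol Al, 0.71145 mol O.
SiO2: 42.67/60.083 = 0.71018 mol → 0.71018 mol Si, 1.42036 mol O.
Total oxygen = 2.84602 mol. Normalization factor = 12/2.84602 = 4.21641.
Al per 12 O = 0.47430 × 4.21641 = 2.000.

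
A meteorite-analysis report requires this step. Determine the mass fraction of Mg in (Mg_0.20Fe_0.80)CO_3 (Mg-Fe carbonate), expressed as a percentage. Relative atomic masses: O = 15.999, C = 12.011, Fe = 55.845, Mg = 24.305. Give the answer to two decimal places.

Formula mass = 0.20×24.305 + 0.80×55.845 + 1×12.011 + 3×15.999 = 109.545 g/mol, of which 4.861 g is Mg.
So Mg makes up 4.861/109.545 = 0.0444 of the mass, i.e. 4.44%.

4.44 mass %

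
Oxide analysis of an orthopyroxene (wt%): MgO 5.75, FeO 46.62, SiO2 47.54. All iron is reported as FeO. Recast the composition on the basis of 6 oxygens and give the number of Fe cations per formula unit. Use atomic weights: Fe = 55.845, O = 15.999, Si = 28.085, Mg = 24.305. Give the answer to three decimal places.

MgO: 5.75/40.304 = 0.14267 mol → 0.14267 mol Mg, 0.14267 mol O.
FeO: 46.62/71.844 = 0.64891 mol → 0.64891 mol Fe, 0.64891 mol O.
SiO2: 47.54/60.083 = 0.79124 mol → 0.79124 mol Si, 1.58248 mol O.
Total oxygen = 2.37406 mol. Normalization factor = 6/2.37406 = 2.52732.
Fe per 6 O = 0.64891 × 2.52732 = 1.640.

1.640 Fe apfu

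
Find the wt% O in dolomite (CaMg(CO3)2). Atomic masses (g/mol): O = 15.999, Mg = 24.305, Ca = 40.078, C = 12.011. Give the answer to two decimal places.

M(CaMg(CO3)2) = 184.399 g/mol.
O contributes 6 × 15.999 = 95.994 g per mole.
95.994/184.399 = 0.5206 → 52.06%.

52.06 mass %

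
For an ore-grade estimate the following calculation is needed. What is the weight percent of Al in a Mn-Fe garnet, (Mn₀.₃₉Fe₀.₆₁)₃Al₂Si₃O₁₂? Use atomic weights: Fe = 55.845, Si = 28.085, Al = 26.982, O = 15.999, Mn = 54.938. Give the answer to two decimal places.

10.86 weight percent

Molar mass of (Mn₀.₃₉Fe₀.₆₁)₃Al₂Si₃O₁₂: 1.17×54.938 + 1.83×55.845 + 2×26.982 + 3×28.085 + 12×15.999 = 496.681 g/mol.
Mass of Al per formula unit: 2 × 26.982 = 53.964 g.
Weight fraction Al = 53.964 / 496.681 = 0.1086.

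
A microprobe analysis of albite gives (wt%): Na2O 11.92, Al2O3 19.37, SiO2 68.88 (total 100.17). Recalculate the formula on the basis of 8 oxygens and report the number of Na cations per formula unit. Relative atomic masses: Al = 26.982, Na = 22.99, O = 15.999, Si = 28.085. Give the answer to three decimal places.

Na2O: 11.92/61.979 = 0.19232 mol → 0.38464 mol Na, 0.19232 mol O.
Al2O3: 19.37/101.961 = 0.18997 mol → 0.37994 mol Al, 0.56991 mol O.
SiO2: 68.88/60.083 = 1.14641 mol → 1.14641 mol Si, 2.29282 mol O.
Total oxygen = 3.05505 mol. Normalization factor = 8/3.05505 = 2.61862.
Na per 8 O = 0.38464 × 2.61862 = 1.007.

1.007 Na apfu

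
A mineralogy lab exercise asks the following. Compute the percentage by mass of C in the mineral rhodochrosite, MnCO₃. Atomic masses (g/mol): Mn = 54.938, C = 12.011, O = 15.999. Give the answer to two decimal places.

10.45 mass %

Formula mass = 1·54.938 + 1·12.011 + 3·15.999 = 114.946 g/mol, of which 12.011 g is C.
So C makes up 12.011/114.946 = 0.1045 of the mass, i.e. 10.45%.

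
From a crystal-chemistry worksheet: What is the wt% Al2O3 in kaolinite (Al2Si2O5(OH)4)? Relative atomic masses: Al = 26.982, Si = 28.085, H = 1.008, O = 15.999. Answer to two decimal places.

M(Al2Si2O5(OH)4) = 258.157 g/mol; M(Al2O3) = 101.961 g/mol.
Moles Al2O3 per formula unit = 2 Al ÷ 2 = 1.0000.
Al2O3 fraction = (1.0000 × 101.961) / 258.157 = 101.961/258.157 = 0.3950.

39.50 wt%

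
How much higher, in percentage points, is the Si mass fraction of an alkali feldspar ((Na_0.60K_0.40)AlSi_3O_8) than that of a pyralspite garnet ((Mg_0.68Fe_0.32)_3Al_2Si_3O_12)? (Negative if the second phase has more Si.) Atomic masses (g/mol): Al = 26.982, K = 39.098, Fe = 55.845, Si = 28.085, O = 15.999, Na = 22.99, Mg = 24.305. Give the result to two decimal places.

11.92 percentage points

M((Na_0.60K_0.40)AlSi_3O_8) = 268.662 g/mol, so wt% Si = 84.255/268.662 × 100 = 31.36%.
M((Mg_0.68Fe_0.32)_3Al_2Si_3O_12) = 433.400 g/mol, so wt% Si = 84.255/433.400 × 100 = 19.44%.
31.36 − 19.44 = 11.92 pp.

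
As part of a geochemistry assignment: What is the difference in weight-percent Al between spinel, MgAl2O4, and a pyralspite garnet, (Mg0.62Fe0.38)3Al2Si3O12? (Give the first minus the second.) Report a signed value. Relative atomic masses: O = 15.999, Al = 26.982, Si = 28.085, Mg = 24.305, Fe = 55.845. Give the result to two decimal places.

25.64 percentage points

M(MgAl2O4) = 142.265 g/mol, so wt% Al = 53.964/142.265 × 100 = 37.93%.
M((Mg0.62Fe0.38)3Al2Si3O12) = 439.078 g/mol, so wt% Al = 53.964/439.078 × 100 = 12.29%.
37.93 − 12.29 = 25.64 pp.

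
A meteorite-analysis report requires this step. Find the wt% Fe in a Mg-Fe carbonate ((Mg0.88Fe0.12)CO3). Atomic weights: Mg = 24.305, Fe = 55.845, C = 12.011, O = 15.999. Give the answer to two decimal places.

7.61 mass %

Molar mass of (Mg0.88Fe0.12)CO3: 0.88×24.305 + 0.12×55.845 + 1×12.011 + 3×15.999 = 88.098 g/mol.
Mass of Fe per formula unit: 0.12 × 55.845 = 6.701 g.
Weight fraction Fe = 6.701 / 88.098 = 0.0761.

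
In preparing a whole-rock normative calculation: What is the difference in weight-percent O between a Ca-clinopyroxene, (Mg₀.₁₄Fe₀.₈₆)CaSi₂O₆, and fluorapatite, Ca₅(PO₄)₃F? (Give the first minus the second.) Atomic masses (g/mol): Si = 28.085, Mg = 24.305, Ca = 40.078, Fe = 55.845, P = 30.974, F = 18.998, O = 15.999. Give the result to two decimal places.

First mineral: 95.994 g O in 243.671 g formula = 39.39 wt% O.
Second mineral: 191.988 g O in 504.298 g formula = 38.07 wt% O.
39.39% − 38.07% gives a difference of 1.32 percentage points.

1.32 percentage points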